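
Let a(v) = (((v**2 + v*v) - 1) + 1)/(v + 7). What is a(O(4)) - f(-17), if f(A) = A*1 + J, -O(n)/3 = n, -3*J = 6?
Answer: -193/5 ≈ -38.600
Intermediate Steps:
J = -2 (J = -1/3*6 = -2)
O(n) = -3*n
f(A) = -2 + A (f(A) = A*1 - 2 = A - 2 = -2 + A)
a(v) = 2*v**2/(7 + v) (a(v) = (((v**2 + v**2) - 1) + 1)/(7 + v) = ((2*v**2 - 1) + 1)/(7 + v) = ((-1 + 2*v**2) + 1)/(7 + v) = (2*v**2)/(7 + v) = 2*v**2/(7 + v))
a(O(4)) - f(-17) = 2*(-3*4)**2/(7 - 3*4) - (-2 - 17) = 2*(-12)**2/(7 - 12) - 1*(-19) = 2*144/(-5) + 19 = 2*144*(-1/5) + 19 = -288/5 + 19 = -193/5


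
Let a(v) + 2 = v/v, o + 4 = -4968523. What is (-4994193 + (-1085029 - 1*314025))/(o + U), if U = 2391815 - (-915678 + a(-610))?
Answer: 6393247/1661033 ≈ 3.8490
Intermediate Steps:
o = -4968527 (o = -4 - 4968523 = -4968527)
a(v) = -1 (a(v) = -2 + v/v = -2 + 1 = -1)
U = 3307494 (U = 2391815 - (-915678 - 1) = 2391815 - 1*(-915679) = 2391815 + 915679 = 3307494)
(-4994193 + (-1085029 - 1*314025))/(o + U) = (-4994193 + (-1085029 - 1*314025))/(-4968527 + 3307494) = (-4994193 + (-1085029 - 314025))/(-1661033) = (-4994193 - 1399054)*(-1/1661033) = -6393247*(-1/1661033) = 6393247/1661033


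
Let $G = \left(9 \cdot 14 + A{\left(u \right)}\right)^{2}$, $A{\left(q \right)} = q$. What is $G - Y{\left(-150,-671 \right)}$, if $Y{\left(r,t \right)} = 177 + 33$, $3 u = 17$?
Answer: $\frac{154135}{9} \approx 17126.0$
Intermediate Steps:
$u = \frac{17}{3}$ ($u = \frac{1}{3} \cdot 17 = \frac{17}{3} \approx 5.6667$)
$Y{\left(r,t \right)} = 210$
$G = \frac{156025}{9}$ ($G = \left(9 \cdot 14 + \frac{17}{3}\right)^{2} = \left(126 + \frac{17}{3}\right)^{2} = \left(\frac{395}{3}\right)^{2} = \frac{156025}{9} \approx 17336.0$)
$G - Y{\left(-150,-671 \right)} = \frac{156025}{9} - 210 = \frac{154135}{9}$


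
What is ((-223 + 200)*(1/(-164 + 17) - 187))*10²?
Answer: 63227000/147 ≈ 4.3012e+5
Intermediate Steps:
((-223 + 200)*(1/(-164 + 17) - 187))*10² = -23*(1/(-147) - 187)*100 = -23*(-1/147 - 187)*100 = -23*(-27490/147)*100 = (632270/147)*100 = 63227000/147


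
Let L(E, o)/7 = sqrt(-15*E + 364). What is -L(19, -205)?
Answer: -7*sqrt(79) ≈ -62.217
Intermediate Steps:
L(E, o) = 7*sqrt(364 - 15*E) (L(E, o) = 7*sqrt(-15*E + 364) = 7*sqrt(364 - 15*E))
-L(19, -205) = -7*sqrt(364 - 15*19) = -7*sqrt(364 - 285) = -7*sqrt(79)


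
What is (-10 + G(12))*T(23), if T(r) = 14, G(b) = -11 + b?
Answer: -126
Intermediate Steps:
(-10 + G(12))*T(23) = (-10 + (-11 + 12))*14 = (-10 + 1)*14 = -9*14 = -126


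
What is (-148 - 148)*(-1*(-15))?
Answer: -4440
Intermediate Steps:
(-148 - 148)*(-1*(-15)) = -296*15 = -4440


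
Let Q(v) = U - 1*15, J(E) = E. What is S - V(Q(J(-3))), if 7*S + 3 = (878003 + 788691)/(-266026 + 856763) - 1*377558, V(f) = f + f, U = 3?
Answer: -222938341947/4135159 ≈ -53913.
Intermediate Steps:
Q(v) = -12 (Q(v) = 3 - 1*15 = 3 - 15 = -12)
V(f) = 2*f
S = -223037585763/4135159 (S = -3/7 + ((878003 + 788691)/(-266026 + 856763) - 1*377558)/7 = -3/7 + (1666694/590737 - 377558)/7 = -3/7 + (1/7)*(-223035813552/590737) = -3/7 - 223035813552/4135159 = -223037585763/4135159 ≈ -53937.)
S - V(Q(J(-3))) = -223037585763/4135159 - 2*(-12) = -223037585763/4135159 - 1*(-24) = -223037585763/4135159 + 24 = -222938341947/4135159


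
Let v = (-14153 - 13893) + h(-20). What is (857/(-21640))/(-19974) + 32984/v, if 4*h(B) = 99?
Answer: -11405514454423/9689464899120 ≈ -1.1771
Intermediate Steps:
h(B) = 99/4 (h(B) = (1/4)*99 = 99/4)
v = -112085/4 (v = (-14153 - 13893) + 99/4 = -28046 + 99/4 = -112085/4 ≈ -28021.)
(857/(-21640))/(-19974) + 32984/v = (857/(-21640))/(-19974) + 32984/(-112085/4) = (857*(-1/21640))*(-1/19974) + 32984*(-4/112085) = -857/21640*(-1/19974) - 131936/112085 = 857/432237360 - 131936/112085 = -11405514454423/9689464899120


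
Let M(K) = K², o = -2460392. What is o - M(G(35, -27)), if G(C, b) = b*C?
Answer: -3353417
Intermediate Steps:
G(C, b) = C*b
o - M(G(35, -27)) = -2460392 - (35*(-27))² = -2460392 - 1*(-945)² = -2460392 - 1*893025 = -2460392 - 893025 = -3353417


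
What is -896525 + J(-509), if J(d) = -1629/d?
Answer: -456329596/509 ≈ -8.9652e+5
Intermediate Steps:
-896525 + J(-509) = -896525 - 1629/(-509) = -896525 - 1629*(-1/509) = -896525 + 1629/509 = -456329596/509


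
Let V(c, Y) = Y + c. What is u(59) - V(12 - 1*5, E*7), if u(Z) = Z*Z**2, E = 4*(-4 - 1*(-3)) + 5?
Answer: 205365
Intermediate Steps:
E = 1 (E = 4*(-4 + 3) + 5 = 4*(-1) + 5 = -4 + 5 = 1)
u(Z) = Z**3
u(59) - V(12 - 1*5, E*7) = 59**3 - (1*7 + (12 - 1*5)) = 205379 - (7 + (12 - 5)) = 205379 - (7 + 7) = 205379 - 1*14 = 205379 - 14 = 205365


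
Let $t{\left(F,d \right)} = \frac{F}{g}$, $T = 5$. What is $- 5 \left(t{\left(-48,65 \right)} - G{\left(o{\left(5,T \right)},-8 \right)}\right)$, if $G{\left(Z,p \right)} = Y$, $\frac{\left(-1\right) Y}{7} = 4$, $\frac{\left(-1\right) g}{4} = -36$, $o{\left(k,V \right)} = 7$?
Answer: $- \frac{415}{3} \approx -138.33$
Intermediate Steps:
$g = 144$ ($g = \left(-4\right) \left(-36\right) = 144$)
$Y = -28$ ($Y = \left(-7\right) 4 = -28$)
$t{\left(F,d \right)} = \frac{F}{144}$
$G{\left(Z,p \right)} = -28$
$- 5 \left(t{\left(-48,65 \right)} - G{\left(o{\left(5,T \right)},-8 \right)}\right) = - 5 \left(\frac{1}{144} \left(-48\right) - -28\right) = - 5 \left(- \frac{1}{3} + 28\right) = \left(-5\right) \frac{83}{3} = - \frac{415}{3}$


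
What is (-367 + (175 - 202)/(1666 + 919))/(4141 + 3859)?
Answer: -474361/10340000 ≈ -0.045876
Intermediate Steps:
(-367 + (175 - 202)/(1666 + 919))/(4141 + 3859) = (-367 - 27/2585)/8000 = (-367 - 27*1/2585)*(1/8000) = (-367 - 27/2585)*(1/8000) = -948722/2585*1/8000 = -474361/10340000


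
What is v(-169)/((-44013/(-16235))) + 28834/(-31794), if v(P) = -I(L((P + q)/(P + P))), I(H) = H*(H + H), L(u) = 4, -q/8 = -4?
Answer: -58126437/4573037 ≈ -12.711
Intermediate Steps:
q = 32 (q = -8*(-4) = 32)
I(H) = 2*H² (I(H) = H*(2*H) = 2*H²)
v(P) = -32 (v(P) = -2*4² = -2*16 = -1*32 = -32)
v(-169)/((-44013/(-16235))) + 28834/(-31794) = -32/((-44013/(-16235))) + 28834/(-31794) = -32/((-44013*(-1/16235))) + 28834*(-1/31794) = -32/2589/955 - 14417/15897 = -32*955/2589 - 14417/15897 = -30560/2589 - 14417/15897 = -58126437/4573037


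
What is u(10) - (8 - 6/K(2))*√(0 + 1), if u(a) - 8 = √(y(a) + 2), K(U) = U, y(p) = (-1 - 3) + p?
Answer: 3 + 2*√2 ≈ 5.8284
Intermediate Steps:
y(p) = -4 + p
u(a) = 8 + √(-2 + a) (u(a) = 8 + √((-4 + a) + 2) = 8 + √(-2 + a))
u(10) - (8 - 6/K(2))*√(0 + 1) = (8 + √(-2 + 10)) - (8 - 6/2)*√(0 + 1) = (8 + √8) - (8 - 6*½)*√1 = (8 + 2*√2) - (8 - 3) = (8 + 2*√2) - 5 = 3 + 2*√2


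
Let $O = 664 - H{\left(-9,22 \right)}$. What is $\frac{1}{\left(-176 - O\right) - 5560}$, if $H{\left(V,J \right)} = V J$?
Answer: $- \frac{1}{6598} \approx -0.00015156$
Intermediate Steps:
$H{\left(V,J \right)} = J V$
$O = 862$ ($O = 664 - 22 \left(-9\right) = 664 - -198 = 664 + 198 = 862$)
$\frac{1}{\left(-176 - O\right) - 5560} = \frac{1}{\left(-176 - 862\right) - 5560} = \frac{1}{-1038 - 5560} = \frac{1}{-6598} = - \frac{1}{6598}$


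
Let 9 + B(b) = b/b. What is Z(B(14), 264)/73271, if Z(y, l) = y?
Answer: -8/73271 ≈ -0.00010918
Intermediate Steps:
B(b) = -8 (B(b) = -9 + b/b = -9 + 1 = -8)
Z(B(14), 264)/73271 = -8/73271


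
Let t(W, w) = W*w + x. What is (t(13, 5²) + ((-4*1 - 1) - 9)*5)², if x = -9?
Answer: 60516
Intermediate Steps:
t(W, w) = -9 + W*w (t(W, w) = W*w - 9 = -9 + W*w)
(t(13, 5²) + ((-4*1 - 1) - 9)*5)² = ((-9 + 13*5²) + ((-4*1 - 1) - 9)*5)² = ((-9 + 13*25) + ((-4 - 1) - 9)*5)² = ((-9 + 325) + (-5 - 9)*5)² = (316 - 14*5)² = (316 - 70)² = 246² = 60516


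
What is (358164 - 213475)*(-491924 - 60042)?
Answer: -79863408574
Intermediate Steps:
(358164 - 213475)*(-491924 - 60042) = 144689*(-551966) = -79863408574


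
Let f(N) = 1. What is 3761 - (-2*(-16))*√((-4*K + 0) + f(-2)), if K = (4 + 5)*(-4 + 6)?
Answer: 3761 - 32*I*√71 ≈ 3761.0 - 269.64*I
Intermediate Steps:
K = 18 (K = 9*2 = 18)
3761 - (-2*(-16))*√((-4*K + 0) + f(-2)) = 3761 - (-2*(-16))*√((-4*18 + 0) + 1) = 3761 - 32*√((-72 + 0) + 1) = 3761 - 32*√(-72 + 1) = 3761 - 32*√(-71) = 3761 - 32*I*√71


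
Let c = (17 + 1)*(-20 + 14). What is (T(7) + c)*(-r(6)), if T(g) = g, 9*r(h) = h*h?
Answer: 404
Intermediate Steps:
r(h) = h**2/9 (r(h) = (h*h)/9 = h**2/9)
c = -108 (c = 18*(-6) = -108)
(T(7) + c)*(-r(6)) = (7 - 108)*(-6**2/9) = -(-101)*(1/9)*36 = -(-101)*4 = -101*(-4) = 404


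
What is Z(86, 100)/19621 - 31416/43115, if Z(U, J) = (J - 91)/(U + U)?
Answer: -106022705757/145505019380 ≈ -0.72865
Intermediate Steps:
Z(U, J) = (-91 + J)/(2*U) (Z(U, J) = (-91 + J)/((2*U)) = (-91 + J)*(1/(2*U)) = (-91 + J)/(2*U))
Z(86, 100)/19621 - 31416/43115 = ((1/2)*(-91 + 100)/86)/19621 - 31416/43115 = ((1/2)*(1/86)*9)*(1/19621) - 31416*1/43115 = (9/172)*(1/19621) - 31416/43115 = 9/3374812 - 31416/43115 = -106022705757/145505019380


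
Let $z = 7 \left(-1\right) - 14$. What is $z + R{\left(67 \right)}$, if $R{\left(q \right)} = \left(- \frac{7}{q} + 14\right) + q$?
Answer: $\frac{4013}{67} \approx 59.896$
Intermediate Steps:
$R{\left(q \right)} = 14 + q - \frac{7}{q}$ ($R{\left(q \right)} = \left(14 - \frac{7}{q}\right) + q = 14 + q - \frac{7}{q}$)
$z = -21$ ($z = -7 - 14 = -21$)
$z + R{\left(67 \right)} = -21 + \left(14 + 67 - \frac{7}{67}\right) = -21 + \frac{5420}{67} = \frac{4013}{67}$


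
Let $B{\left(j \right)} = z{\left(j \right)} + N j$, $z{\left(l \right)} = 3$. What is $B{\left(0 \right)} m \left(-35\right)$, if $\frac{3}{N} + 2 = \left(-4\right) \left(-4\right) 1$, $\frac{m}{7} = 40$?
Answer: $-29400$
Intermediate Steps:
$m = 280$ ($m = 7 \cdot 40 = 280$)
$N = \frac{3}{14}$ ($N = \frac{3}{-2 + \left(-4\right) \left(-4\right) 1} = \frac{3}{-2 + 16 \cdot 1} = \frac{3}{-2 + 16} = \frac{3}{14} \approx 0.21429$)
$B{\left(j \right)} = 3 + \frac{3 j}{14}$
$B{\left(0 \right)} m \left(-35\right) = \left(3 + \frac{3}{14} \cdot 0\right) 280 \left(-35\right) = \left(3 + 0\right) 280 \left(-35\right) = 3 \cdot 280 \left(-35\right) = 840 \left(-35\right) = -29400$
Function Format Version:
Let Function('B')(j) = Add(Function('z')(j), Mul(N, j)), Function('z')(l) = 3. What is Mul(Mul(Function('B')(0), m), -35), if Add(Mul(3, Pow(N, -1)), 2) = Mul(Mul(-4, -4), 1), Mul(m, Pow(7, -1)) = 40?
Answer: -29400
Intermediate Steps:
m = 280 (m = Mul(7, 40) = 280)
N = Rational(3, 14) (N = Mul(3, Pow(Add(-2, Mul(Mul(-4, -4), 1)), -1)) = Mul(3, Pow(Add(-2, Mul(16, 1)), -1)) = Mul(3, Pow(Add(-2, 16), -1)) = Mul(3, Pow(14, -1)) = Mul(3, Rational(1, 14)) = Rational(3, 14) ≈ 0.21429)
Function('B')(j) = Add(3, Mul(Rational(3, 14), j))
Mul(Mul(Function('B')(0), m), -35) = Mul(Mul(Add(3, Mul(Rational(3, 14), 0)), 280), -35) = Mul(Mul(Add(3, 0), 280), -35) = Mul(Mul(3, 280), -35) = Mul(840, -35) = -29400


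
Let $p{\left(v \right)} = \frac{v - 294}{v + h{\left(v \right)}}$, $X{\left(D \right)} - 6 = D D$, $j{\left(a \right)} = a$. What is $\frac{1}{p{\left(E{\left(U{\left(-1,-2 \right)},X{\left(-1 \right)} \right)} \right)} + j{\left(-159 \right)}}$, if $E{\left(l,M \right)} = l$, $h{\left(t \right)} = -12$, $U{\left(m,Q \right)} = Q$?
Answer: $- \frac{7}{965} \approx -0.0072539$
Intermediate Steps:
$X{\left(D \right)} = 6 + D^{2}$ ($X{\left(D \right)} = 6 + D D = 6 + D^{2}$)
$p{\left(v \right)} = \frac{-294 + v}{-12 + v}$ ($p{\left(v \right)} = \frac{v - 294}{v - 12} = \frac{-294 + v}{-12 + v}$)
$\frac{1}{p{\left(E{\left(U{\left(-1,-2 \right)},X{\left(-1 \right)} \right)} \right)} + j{\left(-159 \right)}} = \frac{1}{\frac{-294 - 2}{-12 - 2} - 159} = \frac{1}{\frac{1}{-14} \left(-296\right) - 159} = \frac{1}{\left(- \frac{1}{14}\right) \left(-296\right) - 159} = \frac{1}{\frac{148}{7} - 159} = \frac{1}{- \frac{965}{7}} = - \frac{7}{965}$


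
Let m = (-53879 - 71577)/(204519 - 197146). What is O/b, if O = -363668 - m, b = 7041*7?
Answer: -2681198708/363393051 ≈ -7.3782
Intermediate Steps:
m = -125456/7373 ≈ -17.016
b = 49287
O = -2681198708/7373 (O = -363668 - 1*(-125456/7373) = -363668 + 125456/7373 = -2681198708/7373 ≈ -3.6365e+5)
O/b = -2681198708/7373/49287 = -2681198708/7373*1/49287 = -2681198708/363393051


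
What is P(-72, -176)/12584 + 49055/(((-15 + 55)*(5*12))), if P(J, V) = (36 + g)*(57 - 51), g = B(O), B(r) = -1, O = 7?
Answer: 15445303/755040 ≈ 20.456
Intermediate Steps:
g = -1
P(J, V) = 210 (P(J, V) = (36 - 1)*(57 - 51) = 35*6 = 210)
P(-72, -176)/12584 + 49055/(((-15 + 55)*(5*12))) = 210/12584 + 49055/(((-15 + 55)*(5*12))) = 210*(1/12584) + 49055/((40*60)) = 105/6292 + 49055/2400 = 105/6292 + 49055*(1/2400) = 105/6292 + 9811/480 = 15445303/755040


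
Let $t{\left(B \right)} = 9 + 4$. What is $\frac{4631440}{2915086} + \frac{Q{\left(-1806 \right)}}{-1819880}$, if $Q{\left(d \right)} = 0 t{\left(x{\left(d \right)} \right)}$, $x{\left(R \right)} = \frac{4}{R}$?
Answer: $\frac{2315720}{1457543} \approx 1.5888$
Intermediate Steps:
$t{\left(B \right)} = 13$
$Q{\left(d \right)} = 0$ ($Q{\left(d \right)} = 0 \cdot 13 = 0$)
$\frac{4631440}{2915086} + \frac{Q{\left(-1806 \right)}}{-1819880} = \frac{4631440}{2915086} + \frac{0}{-1819880} = 4631440 \cdot \frac{1}{2915086} + 0 \left(- \frac{1}{1819880}\right) = \frac{2315720}{1457543} + 0 = \frac{2315720}{1457543}$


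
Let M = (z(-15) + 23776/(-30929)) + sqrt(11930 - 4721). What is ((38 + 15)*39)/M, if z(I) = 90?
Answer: 176436858259662/720532384987 - 17795686371723*sqrt(89)/720532384987 ≈ 11.870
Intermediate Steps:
M = 2759834/30929 + 9*sqrt(89) (M = (90 + 23776/(-30929)) + sqrt(11930 - 4721) = (90 + 23776*(-1/30929)) + sqrt(7209) = (90 - 23776/30929) + 9*sqrt(89) = 2759834/30929 + 9*sqrt(89) ≈ 174.14)
((38 + 15)*39)/M = ((38 + 15)*39)/(2759834/30929 + 9*sqrt(89)) = (53*39)/(2759834/30929 + 9*sqrt(89)) = 2067/(2759834/30929 + 9*sqrt(89))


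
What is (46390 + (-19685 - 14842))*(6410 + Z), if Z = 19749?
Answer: 310324217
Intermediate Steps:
(46390 + (-19685 - 14842))*(6410 + Z) = (46390 + (-19685 - 14842))*(6410 + 19749) = (46390 - 34527)*26159 = 11863*26159 = 310324217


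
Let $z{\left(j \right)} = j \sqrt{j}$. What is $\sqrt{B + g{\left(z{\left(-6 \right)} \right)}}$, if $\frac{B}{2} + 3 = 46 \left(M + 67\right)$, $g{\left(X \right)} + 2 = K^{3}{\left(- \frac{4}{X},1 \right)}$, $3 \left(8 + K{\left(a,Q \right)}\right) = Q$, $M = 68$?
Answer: $\frac{\sqrt{968871}}{9} \approx 109.37$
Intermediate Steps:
$K{\left(a,Q \right)} = -8 + \frac{Q}{3}$
$z{\left(j \right)} = j^{\frac{3}{2}}$
$g{\left(X \right)} = - \frac{12221}{27}$ ($g{\left(X \right)} = -2 + \left(-8 + \frac{1}{3} \cdot 1\right)^{3} = -2 + \left(-8 + \frac{1}{3}\right)^{3} = -2 + \left(- \frac{23}{3}\right)^{3} = -2 - \frac{12167}{27} = - \frac{12221}{27}$)
$B = 12414$ ($B = -6 + 2 \cdot 46 \left(68 + 67\right) = -6 + 2 \cdot 46 \cdot 135 = -6 + 2 \cdot 6210 = -6 + 12420 = 12414$)
$\sqrt{B + g{\left(z{\left(-6 \right)} \right)}} = \sqrt{12414 - \frac{12221}{27}} = \sqrt{\frac{322957}{27}} = \frac{\sqrt{968871}}{9}$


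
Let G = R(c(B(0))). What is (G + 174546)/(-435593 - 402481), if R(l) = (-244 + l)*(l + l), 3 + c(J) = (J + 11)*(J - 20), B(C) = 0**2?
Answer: -191414/419037 ≈ -0.45679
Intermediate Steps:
B(C) = 0
c(J) = -3 + (-20 + J)*(11 + J) (c(J) = -3 + (J + 11)*(J - 20) = -3 + (11 + J)*(-20 + J) = -3 + (-20 + J)*(11 + J))
R(l) = 2*l*(-244 + l) (R(l) = (-244 + l)*(2*l) = 2*l*(-244 + l))
G = 208282 (G = 2*(-223 + 0**2 - 9*0)*(-244 + (-223 + 0**2 - 9*0)) = 2*(-223 + 0 + 0)*(-244 + (-223 + 0 + 0)) = 2*(-223)*(-244 - 223) = 2*(-223)*(-467) = 208282)
(G + 174546)/(-435593 - 402481) = (208282 + 174546)/(-435593 - 402481) = 382828/(-838074) = 382828*(-1/838074) = -191414/419037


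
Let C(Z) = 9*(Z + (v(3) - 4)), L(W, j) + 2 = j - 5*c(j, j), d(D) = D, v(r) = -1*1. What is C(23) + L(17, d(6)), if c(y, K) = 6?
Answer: 136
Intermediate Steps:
v(r) = -1
L(W, j) = -32 + j (L(W, j) = -2 + (j - 5*6) = -2 + (j - 30) = -2 + (-30 + j) = -32 + j)
C(Z) = -45 + 9*Z (C(Z) = 9*(Z + (-1 - 4)) = 9*(Z - 5) = 9*(-5 + Z) = -45 + 9*Z)
C(23) + L(17, d(6)) = (-45 + 9*23) + (-32 + 6) = (-45 + 207) - 26 = 162 - 26 = 136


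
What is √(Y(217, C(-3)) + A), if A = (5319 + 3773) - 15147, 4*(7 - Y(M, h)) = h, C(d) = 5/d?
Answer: I*√217713/6 ≈ 77.766*I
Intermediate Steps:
Y(M, h) = 7 - h/4
A = -6055 (A = 9092 - 15147 = -6055)
√(Y(217, C(-3)) + A) = √((7 - 5/(4*(-3))) - 6055) = √((7 - 5*(-1)/(4*3)) - 6055) = √((7 - ¼*(-5/3)) - 6055) = √((7 + 5/12) - 6055) = √(89/12 - 6055) = √(-72571/12) = I*√217713/6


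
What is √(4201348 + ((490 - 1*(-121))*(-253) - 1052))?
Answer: √4045713 ≈ 2011.4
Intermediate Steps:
√(4201348 + ((490 - 1*(-121))*(-253) - 1052)) = √(4201348 + ((490 + 121)*(-253) - 1052)) = √(4201348 + (611*(-253) - 1052)) = √(4201348 + (-154583 - 1052)) = √(4201348 - 155635) = √4045713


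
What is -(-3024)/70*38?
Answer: 8208/5 ≈ 1641.6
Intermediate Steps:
-(-3024)/70*38 = -84*(-18/35)*38 = (216/5)*38 = 8208/5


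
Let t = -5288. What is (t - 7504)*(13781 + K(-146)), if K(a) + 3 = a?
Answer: -174380544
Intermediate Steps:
K(a) = -3 + a
(t - 7504)*(13781 + K(-146)) = (-5288 - 7504)*(13781 + (-3 - 146)) = -12792*(13781 - 149) = -12792*13632 = -174380544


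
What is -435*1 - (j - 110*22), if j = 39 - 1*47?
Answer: 1993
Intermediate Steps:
j = -8 (j = 39 - 47 = -8)
-435*1 - (j - 110*22) = -435*1 - (-8 - 110*22) = -435 - (-8 - 2420) = -435 - 1*(-2428) = -435 + 2428 = 1993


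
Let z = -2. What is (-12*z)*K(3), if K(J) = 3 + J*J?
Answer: 288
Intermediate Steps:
K(J) = 3 + J**2
(-12*z)*K(3) = (-12*(-2))*(3 + 3**2) = 24*(3 + 9) = 24*12 = 288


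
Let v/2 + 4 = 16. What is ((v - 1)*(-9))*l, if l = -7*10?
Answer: 14490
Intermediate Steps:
v = 24 (v = -8 + 2*16 = -8 + 32 = 24)
l = -70
((v - 1)*(-9))*l = ((24 - 1)*(-9))*(-70) = (23*(-9))*(-70) = -207*(-70) = 14490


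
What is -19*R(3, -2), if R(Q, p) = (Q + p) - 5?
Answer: 76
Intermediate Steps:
R(Q, p) = -5 + Q + p
-19*R(3, -2) = -19*(-5 + 3 - 2) = -19*(-4) = 76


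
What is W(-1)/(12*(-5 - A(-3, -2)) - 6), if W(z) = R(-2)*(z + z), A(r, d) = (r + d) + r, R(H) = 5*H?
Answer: ⅔ ≈ 0.66667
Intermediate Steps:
A(r, d) = d + 2*r (A(r, d) = (d + r) + r = d + 2*r)
W(z) = -20*z (W(z) = (5*(-2))*(z + z) = -20*z)
W(-1)/(12*(-5 - A(-3, -2)) - 6) = (-20*(-1))/(12*(-5 - (-2 + 2*(-3))) - 6) = 20/(12*(-5 - (-2 - 6)) - 6) = 20/(12*(-5 - 1*(-8)) - 6) = 20/(12*(-5 + 8) - 6) = 20/(12*3 - 6) = 20/(36 - 6) = 20/30 = 20*(1/30) = ⅔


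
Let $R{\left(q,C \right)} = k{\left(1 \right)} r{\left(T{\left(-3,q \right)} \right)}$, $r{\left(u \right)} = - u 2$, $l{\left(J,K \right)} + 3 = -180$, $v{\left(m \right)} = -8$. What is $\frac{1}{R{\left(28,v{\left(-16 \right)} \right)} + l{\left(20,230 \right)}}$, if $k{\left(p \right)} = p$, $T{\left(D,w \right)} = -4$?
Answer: $- \frac{1}{175} \approx -0.0057143$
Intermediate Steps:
$l{\left(J,K \right)} = -183$ ($l{\left(J,K \right)} = -3 - 180 = -183$)
$r{\left(u \right)} = - 2 u$
$R{\left(q,C \right)} = 8$ ($R{\left(q,C \right)} = 1 \left(\left(-2\right) \left(-4\right)\right) = 1 \cdot 8 = 8$)
$\frac{1}{R{\left(28,v{\left(-16 \right)} \right)} + l{\left(20,230 \right)}} = \frac{1}{8 - 183} = \frac{1}{-175} = - \frac{1}{175}$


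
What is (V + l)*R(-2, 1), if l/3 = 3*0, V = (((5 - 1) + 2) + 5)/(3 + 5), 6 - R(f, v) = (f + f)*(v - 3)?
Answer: -11/4 ≈ -2.7500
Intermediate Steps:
R(f, v) = 6 - 2*f*(-3 + v) (R(f, v) = 6 - (f + f)*(v - 3) = 6 - 2*f*(-3 + v))
V = 11/8 (V = ((4 + 2) + 5)/8 = (6 + 5)*(1/8) = 11*(1/8) = 11/8 ≈ 1.3750)
l = 0 (l = 3*(3*0) = 3*0 = 0)
(V + l)*R(-2, 1) = (11/8 + 0)*(6 + 6*(-2) - 2*(-2)*1) = 11*(6 - 12 + 4)/8 = (11/8)*(-2) = -11/4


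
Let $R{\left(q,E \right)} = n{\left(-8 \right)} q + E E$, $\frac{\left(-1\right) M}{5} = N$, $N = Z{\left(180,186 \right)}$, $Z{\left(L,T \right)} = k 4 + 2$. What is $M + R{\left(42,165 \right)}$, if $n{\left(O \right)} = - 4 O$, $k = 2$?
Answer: $28519$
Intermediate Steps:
$Z{\left(L,T \right)} = 10$ ($Z{\left(L,T \right)} = 2 \cdot 4 + 2 = 8 + 2 = 10$)
$N = 10$
$M = -50$ ($M = \left(-5\right) 10 = -50$)
$R{\left(q,E \right)} = E^{2} + 32 q$ ($R{\left(q,E \right)} = \left(-4\right) \left(-8\right) q + E E = 32 q + E^{2} = E^{2} + 32 q$)
$M + R{\left(42,165 \right)} = -50 + \left(165^{2} + 32 \cdot 42\right) = -50 + \left(27225 + 1344\right) = -50 + 28569 = 28519$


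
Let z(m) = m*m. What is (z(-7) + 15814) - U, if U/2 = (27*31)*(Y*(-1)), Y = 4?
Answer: 22559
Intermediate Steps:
z(m) = m²
U = -6696 (U = 2*((27*31)*(4*(-1))) = 2*(837*(-4)) = 2*(-3348) = -6696)
(z(-7) + 15814) - U = ((-7)² + 15814) - 1*(-6696) = (49 + 15814) + 6696 = 15863 + 6696 = 22559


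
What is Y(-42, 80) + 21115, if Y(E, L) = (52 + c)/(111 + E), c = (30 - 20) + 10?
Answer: 485669/23 ≈ 21116.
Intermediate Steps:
c = 20 (c = 10 + 10 = 20)
Y(E, L) = 72/(111 + E) (Y(E, L) = (52 + 20)/(111 + E) = 72/(111 + E))
Y(-42, 80) + 21115 = 72/(111 - 42) + 21115 = 72/69 + 21115 = 72*(1/69) + 21115 = 24/23 + 21115 = 485669/23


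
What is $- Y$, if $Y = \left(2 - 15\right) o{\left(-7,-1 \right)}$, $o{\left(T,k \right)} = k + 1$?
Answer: $0$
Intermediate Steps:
$o{\left(T,k \right)} = 1 + k$
$Y = 0$ ($Y = \left(2 - 15\right) \left(1 - 1\right) = \left(-13\right) 0 = 0$)
$- Y = \left(-1\right) 0 = 0$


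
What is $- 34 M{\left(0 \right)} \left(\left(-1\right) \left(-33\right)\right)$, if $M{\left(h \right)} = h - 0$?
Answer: $0$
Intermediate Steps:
$M{\left(h \right)} = h$ ($M{\left(h \right)} = h + 0 = h$)
$- 34 M{\left(0 \right)} \left(\left(-1\right) \left(-33\right)\right) = \left(-34\right) 0 \left(\left(-1\right) \left(-33\right)\right) = 0 \cdot 33 = 0$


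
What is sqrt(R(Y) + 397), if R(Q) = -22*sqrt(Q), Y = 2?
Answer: sqrt(397 - 22*sqrt(2)) ≈ 19.128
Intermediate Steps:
sqrt(R(Y) + 397) = sqrt(-22*sqrt(2) + 397) = sqrt(397 - 22*sqrt(2))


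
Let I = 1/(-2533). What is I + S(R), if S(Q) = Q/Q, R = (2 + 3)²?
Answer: 2532/2533 ≈ 0.99961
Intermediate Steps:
R = 25 (R = 5² = 25)
S(Q) = 1
I = -1/2533 ≈ -0.00039479
I + S(R) = -1/2533 + 1 = 2532/2533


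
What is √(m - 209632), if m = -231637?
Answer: I*√441269 ≈ 664.28*I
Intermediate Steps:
√(m - 209632) = √(-231637 - 209632) = √(-441269) = I*√441269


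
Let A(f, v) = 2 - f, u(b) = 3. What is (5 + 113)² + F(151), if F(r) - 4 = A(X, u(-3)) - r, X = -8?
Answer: 13787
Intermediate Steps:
F(r) = 14 - r (F(r) = 4 + ((2 - 1*(-8)) - r) = 4 + ((2 + 8) - r) = 4 + (10 - r) = 14 - r)
(5 + 113)² + F(151) = (5 + 113)² + (14 - 1*151) = 118² + (14 - 151) = 13924 - 137 = 13787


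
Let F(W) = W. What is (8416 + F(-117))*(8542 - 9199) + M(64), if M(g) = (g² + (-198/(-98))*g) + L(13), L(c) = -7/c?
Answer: -3470515014/637 ≈ -5.4482e+6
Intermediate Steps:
M(g) = -7/13 + g² + 99*g/49 (M(g) = (g² + (-198/(-98))*g) - 7/13 = (g² + (-198*(-1/98))*g) - 7*1/13 = (g² + 99*g/49) - 7/13 = -7/13 + g² + 99*g/49)
(8416 + F(-117))*(8542 - 9199) + M(64) = (8416 - 117)*(8542 - 9199) + (-7/13 + 64² + (99/49)*64) = 8299*(-657) + (-7/13 + 4096 + 6336/49) = -5452443 + 2691177/637 = -3470515014/637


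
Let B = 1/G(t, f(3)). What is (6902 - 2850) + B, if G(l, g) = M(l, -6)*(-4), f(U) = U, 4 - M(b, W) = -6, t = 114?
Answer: 162079/40 ≈ 4052.0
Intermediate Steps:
M(b, W) = 10 (M(b, W) = 4 - 1*(-6) = 4 + 6 = 10)
G(l, g) = -40 (G(l, g) = 10*(-4) = -40)
B = -1/40 (B = 1/(-40) = -1/40 ≈ -0.025000)
(6902 - 2850) + B = (6902 - 2850) - 1/40 = 4052 - 1/40 = 162079/40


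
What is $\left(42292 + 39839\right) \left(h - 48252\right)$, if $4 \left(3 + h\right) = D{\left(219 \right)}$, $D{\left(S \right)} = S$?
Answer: $- \frac{15834938931}{4} \approx -3.9587 \cdot 10^{9}$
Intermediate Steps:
$h = \frac{207}{4}$ ($h = -3 + \frac{1}{4} \cdot 219 = -3 + \frac{219}{4} = \frac{207}{4} \approx 51.75$)
$\left(42292 + 39839\right) \left(h - 48252\right) = \left(42292 + 39839\right) \left(\frac{207}{4} - 48252\right) = 82131 \left(- \frac{192801}{4}\right) = - \frac{15834938931}{4}$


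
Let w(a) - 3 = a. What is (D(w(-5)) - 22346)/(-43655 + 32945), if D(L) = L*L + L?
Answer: 532/255 ≈ 2.0863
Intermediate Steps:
w(a) = 3 + a
D(L) = L + L² (D(L) = L² + L = L + L²)
(D(w(-5)) - 22346)/(-43655 + 32945) = ((3 - 5)*(1 + (3 - 5)) - 22346)/(-43655 + 32945) = (-2*(1 - 2) - 22346)/(-10710) = (-2*(-1) - 22346)*(-1/10710) = (2 - 22346)*(-1/10710) = -22344*(-1/10710) = 532/255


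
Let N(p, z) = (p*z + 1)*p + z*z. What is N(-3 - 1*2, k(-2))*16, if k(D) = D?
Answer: -816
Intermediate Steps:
N(p, z) = z² + p*(1 + p*z) (N(p, z) = (1 + p*z)*p + z² = p*(1 + p*z) + z² = z² + p*(1 + p*z))
N(-3 - 1*2, k(-2))*16 = ((-3 - 1*2) + (-2)² - 2*(-3 - 1*2)²)*16 = ((-3 - 2) + 4 - 2*(-3 - 2)²)*16 = (-5 + 4 - 2*(-5)²)*16 = (-5 + 4 - 2*25)*16 = (-5 + 4 - 50)*16 = -51*16 = -816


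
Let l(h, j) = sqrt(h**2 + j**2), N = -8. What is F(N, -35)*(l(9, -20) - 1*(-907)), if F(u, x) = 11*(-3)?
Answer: -29931 - 33*sqrt(481) ≈ -30655.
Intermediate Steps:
F(u, x) = -33
F(N, -35)*(l(9, -20) - 1*(-907)) = -33*(sqrt(9**2 + (-20)**2) - 1*(-907)) = -33*(sqrt(81 + 400) + 907) = -33*(sqrt(481) + 907) = -33*(907 + sqrt(481)) = -29931 - 33*sqrt(481)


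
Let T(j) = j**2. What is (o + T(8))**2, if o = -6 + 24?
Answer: 6724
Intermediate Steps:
o = 18
(o + T(8))**2 = (18 + 8**2)**2 = (18 + 64)**2 = 82**2 = 6724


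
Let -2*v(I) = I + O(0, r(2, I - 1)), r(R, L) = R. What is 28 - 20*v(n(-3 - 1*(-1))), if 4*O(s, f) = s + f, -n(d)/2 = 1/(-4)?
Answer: 38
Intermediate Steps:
n(d) = ½ (n(d) = -2/(-4) = -2*(-¼) = ½)
O(s, f) = f/4 + s/4 (O(s, f) = (s + f)/4 = (f + s)/4 = f/4 + s/4)
v(I) = -¼ - I/2 (v(I) = -(I + ((¼)*2 + (¼)*0))/2 = -(I + (½ + 0))/2 = -(I + ½)/2 = -(½ + I)/2 = -¼ - I/2)
28 - 20*v(n(-3 - 1*(-1))) = 28 - 20*(-¼ - ½*½) = 28 - 20*(-¼ - ¼) = 28 - 20*(-½) = 28 + 10 = 38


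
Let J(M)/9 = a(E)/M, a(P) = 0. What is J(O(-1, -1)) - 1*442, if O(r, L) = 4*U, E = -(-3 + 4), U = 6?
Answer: -442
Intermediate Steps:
E = -1 (E = -1*1 = -1)
O(r, L) = 24 (O(r, L) = 4*6 = 24)
J(M) = 0 (J(M) = 9*(0/M) = 9*0 = 0)
J(O(-1, -1)) - 1*442 = 0 - 1*442 = 0 - 442 = -442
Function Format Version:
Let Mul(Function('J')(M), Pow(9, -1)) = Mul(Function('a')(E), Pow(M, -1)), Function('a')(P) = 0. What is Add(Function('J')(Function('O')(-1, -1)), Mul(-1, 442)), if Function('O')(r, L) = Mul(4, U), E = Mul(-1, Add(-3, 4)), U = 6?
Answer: -442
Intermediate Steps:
E = -1 (E = Mul(-1, 1) = -1)
Function('O')(r, L) = 24 (Function('O')(r, L) = Mul(4, 6) = 24)
Function('J')(M) = 0 (Function('J')(M) = Mul(9, Mul(0, Pow(M, -1))) = Mul(9, 0) = 0)
Add(Function('J')(Function('O')(-1, -1)), Mul(-1, 442)) = Add(0, Mul(-1, 442)) = Add(0, -442) = -442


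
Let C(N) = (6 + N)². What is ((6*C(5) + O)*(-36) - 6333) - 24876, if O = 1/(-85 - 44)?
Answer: -2465823/43 ≈ -57345.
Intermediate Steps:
O = -1/129 (O = 1/(-129) = -1/129 ≈ -0.0077519)
((6*C(5) + O)*(-36) - 6333) - 24876 = ((6*(6 + 5)² - 1/129)*(-36) - 6333) - 24876 = ((6*11² - 1/129)*(-36) - 6333) - 24876 = ((6*121 - 1/129)*(-36) - 6333) - 24876 = ((726 - 1/129)*(-36) - 6333) - 24876 = ((93653/129)*(-36) - 6333) - 24876 = (-1123836/43 - 6333) - 24876 = -1396155/43 - 24876 = -2465823/43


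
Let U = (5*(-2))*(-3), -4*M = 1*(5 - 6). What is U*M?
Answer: 15/2 ≈ 7.5000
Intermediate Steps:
M = ¼ (M = -(5 - 6)/4 = -(-1)/4 = -¼*(-1) = ¼ ≈ 0.25000)
U = 30 (U = -10*(-3) = 30)
U*M = 30*(¼) = 15/2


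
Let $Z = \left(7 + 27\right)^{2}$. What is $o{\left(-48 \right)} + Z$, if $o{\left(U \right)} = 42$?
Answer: $1198$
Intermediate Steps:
$Z = 1156$ ($Z = 34^{2} = 1156$)
$o{\left(-48 \right)} + Z = 42 + 1156 = 1198$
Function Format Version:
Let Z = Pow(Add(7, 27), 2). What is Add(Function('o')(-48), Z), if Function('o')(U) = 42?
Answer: 1198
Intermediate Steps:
Z = 1156 (Z = Pow(34, 2) = 1156)
Add(Function('o')(-48), Z) = Add(42, 1156) = 1198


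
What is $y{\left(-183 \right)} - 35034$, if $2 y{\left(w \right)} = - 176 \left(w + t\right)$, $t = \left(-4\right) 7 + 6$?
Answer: $-16994$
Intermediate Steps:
$t = -22$ ($t = -28 + 6 = -22$)
$y{\left(w \right)} = 1936 - 88 w$ ($y{\left(w \right)} = \frac{\left(-176\right) \left(w - 22\right)}{2} = \frac{\left(-176\right) \left(-22 + w\right)}{2} = \frac{3872 - 176 w}{2} = 1936 - 88 w$)
$y{\left(-183 \right)} - 35034 = \left(1936 - -16104\right) - 35034 = \left(1936 + 16104\right) - 35034 = 18040 - 35034 = -16994$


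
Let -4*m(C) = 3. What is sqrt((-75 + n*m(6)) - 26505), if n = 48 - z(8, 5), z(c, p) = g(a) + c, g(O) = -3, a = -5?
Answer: I*sqrt(106449)/2 ≈ 163.13*I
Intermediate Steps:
m(C) = -3/4 (m(C) = -1/4*3 = -3/4)
z(c, p) = -3 + c
n = 43 (n = 48 - (-3 + 8) = 48 - 1*5 = 48 - 5 = 43)
sqrt((-75 + n*m(6)) - 26505) = sqrt((-75 + 43*(-3/4)) - 26505) = sqrt((-75 - 129/4) - 26505) = sqrt(-429/4 - 26505) = sqrt(-106449/4) = I*sqrt(106449)/2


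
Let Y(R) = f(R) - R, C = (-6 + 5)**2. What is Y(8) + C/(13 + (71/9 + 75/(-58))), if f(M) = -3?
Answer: -111997/10229 ≈ -10.949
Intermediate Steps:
C = 1 (C = (-1)**2 = 1)
Y(R) = -3 - R
Y(8) + C/(13 + (71/9 + 75/(-58))) = (-3 - 1*8) + 1/(13 + (71/9 + 75/(-58))) = (-3 - 8) + 1/(13 + (71*(1/9) + 75*(-1/58))) = -11 + 1/(13 + (71/9 - 75/58)) = -11 + 1/(13 + 3443/522) = -11 + 1/(10229/522) = -11 + 1*(522/10229) = -11 + 522/10229 = -111997/10229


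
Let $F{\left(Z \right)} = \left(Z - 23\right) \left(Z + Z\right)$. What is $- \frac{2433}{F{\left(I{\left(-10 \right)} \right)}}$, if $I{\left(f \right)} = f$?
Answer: $- \frac{811}{220} \approx -3.6864$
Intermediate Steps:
$F{\left(Z \right)} = 2 Z \left(-23 + Z\right)$ ($F{\left(Z \right)} = \left(-23 + Z\right) 2 Z = 2 Z \left(-23 + Z\right)$)
$- \frac{2433}{F{\left(I{\left(-10 \right)} \right)}} = - \frac{2433}{2 \left(-10\right) \left(-23 - 10\right)} = - \frac{2433}{2 \left(-10\right) \left(-33\right)} = - \frac{2433}{660} = \left(-2433\right) \frac{1}{660} = - \frac{811}{220}$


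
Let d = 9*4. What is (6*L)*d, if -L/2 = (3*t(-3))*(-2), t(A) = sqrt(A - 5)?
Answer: 5184*I*sqrt(2) ≈ 7331.3*I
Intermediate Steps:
t(A) = sqrt(-5 + A)
d = 36
L = 24*I*sqrt(2) (L = -2*3*sqrt(-5 - 3)*(-2) = -2*3*sqrt(-8)*(-2) = -2*3*(2*I*sqrt(2))*(-2) = -2*6*I*sqrt(2)*(-2) = -(-24)*I*sqrt(2) = 24*I*sqrt(2) ≈ 33.941*I)
(6*L)*d = (6*(24*I*sqrt(2)))*36 = (144*I*sqrt(2))*36 = 5184*I*sqrt(2)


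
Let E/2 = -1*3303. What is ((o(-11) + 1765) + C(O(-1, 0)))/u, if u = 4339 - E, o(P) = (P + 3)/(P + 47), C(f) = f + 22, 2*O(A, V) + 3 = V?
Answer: 6427/39402 ≈ 0.16311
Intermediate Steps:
E = -6606 (E = 2*(-1*3303) = 2*(-3303) = -6606)
O(A, V) = -3/2 + V/2
C(f) = 22 + f
o(P) = (3 + P)/(47 + P)
u = 10945 (u = 4339 - 1*(-6606) = 4339 + 6606 = 10945)
((o(-11) + 1765) + C(O(-1, 0)))/u = (((3 - 11)/(47 - 11) + 1765) + (22 + (-3/2 + (½)*0)))/10945 = ((-8/36 + 1765) + (22 + (-3/2 + 0)))*(1/10945) = (((1/36)*(-8) + 1765) + (22 - 3/2))*(1/10945) = ((-2/9 + 1765) + 41/2)*(1/10945) = (15883/9 + 41/2)*(1/10945) = (32135/18)*(1/10945) = 6427/39402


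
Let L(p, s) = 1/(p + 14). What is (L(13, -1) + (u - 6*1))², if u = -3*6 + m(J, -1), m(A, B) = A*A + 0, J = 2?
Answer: 290521/729 ≈ 398.52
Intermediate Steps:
L(p, s) = 1/(14 + p)
m(A, B) = A² (m(A, B) = A² + 0 = A²)
u = -14 (u = -3*6 + 2² = -18 + 4 = -14)
(L(13, -1) + (u - 6*1))² = (1/(14 + 13) + (-14 - 6*1))² = (1/27 + (-14 - 6))² = (1/27 - 20)² = (-539/27)² = 290521/729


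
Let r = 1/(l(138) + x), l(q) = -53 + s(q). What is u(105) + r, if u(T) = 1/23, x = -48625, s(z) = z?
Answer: 48517/1116420 ≈ 0.043458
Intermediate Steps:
u(T) = 1/23
l(q) = -53 + q
r = -1/48540 (r = 1/((-53 + 138) - 48625) = 1/(85 - 48625) = 1/(-48540) = -1/48540 ≈ -2.0602e-5)
u(105) + r = 1/23 - 1/48540 = 48517/1116420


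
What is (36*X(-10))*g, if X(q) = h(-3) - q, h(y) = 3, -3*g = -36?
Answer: 5616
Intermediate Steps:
g = 12 (g = -⅓*(-36) = 12)
X(q) = 3 - q
(36*X(-10))*g = (36*(3 - 1*(-10)))*12 = (36*(3 + 10))*12 = (36*13)*12 = 468*12 = 5616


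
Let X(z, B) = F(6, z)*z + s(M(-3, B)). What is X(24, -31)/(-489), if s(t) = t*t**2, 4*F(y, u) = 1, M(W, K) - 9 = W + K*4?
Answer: 1643026/489 ≈ 3360.0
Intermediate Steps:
M(W, K) = 9 + W + 4*K (M(W, K) = 9 + (W + K*4) = 9 + (W + 4*K) = 9 + W + 4*K)
F(y, u) = 1/4 (F(y, u) = (1/4)*1 = 1/4)
s(t) = t**3
X(z, B) = (6 + 4*B)**3 + z/4 (X(z, B) = z/4 + (9 - 3 + 4*B)**3 = z/4 + (6 + 4*B)**3 = (6 + 4*B)**3 + z/4)
X(24, -31)/(-489) = (8*(3 + 2*(-31))**3 + (1/4)*24)/(-489) = (8*(3 - 62)**3 + 6)*(-1/489) = (8*(-59)**3 + 6)*(-1/489) = (8*(-205379) + 6)*(-1/489) = (-1643032 + 6)*(-1/489) = -1643026*(-1/489) = 1643026/489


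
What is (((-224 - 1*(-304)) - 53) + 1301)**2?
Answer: 1763584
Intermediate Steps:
(((-224 - 1*(-304)) - 53) + 1301)**2 = (((-224 + 304) - 53) + 1301)**2 = ((80 - 53) + 1301)**2 = (27 + 1301)**2 = 1328**2 = 1763584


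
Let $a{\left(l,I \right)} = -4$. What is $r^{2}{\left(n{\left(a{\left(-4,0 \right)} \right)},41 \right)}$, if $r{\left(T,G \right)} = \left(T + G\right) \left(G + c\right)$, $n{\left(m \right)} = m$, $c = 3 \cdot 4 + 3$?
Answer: $4293184$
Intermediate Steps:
$c = 15$ ($c = 12 + 3 = 15$)
$r{\left(T,G \right)} = \left(15 + G\right) \left(G + T\right)$ ($r{\left(T,G \right)} = \left(T + G\right) \left(G + 15\right) = \left(G + T\right) \left(15 + G\right) = \left(15 + G\right) \left(G + T\right)$)
$r^{2}{\left(n{\left(a{\left(-4,0 \right)} \right)},41 \right)} = \left(41^{2} + 15 \cdot 41 + 15 \left(-4\right) + 41 \left(-4\right)\right)^{2} = \left(1681 + 615 - 60 - 164\right)^{2} = 2072^{2} = 4293184$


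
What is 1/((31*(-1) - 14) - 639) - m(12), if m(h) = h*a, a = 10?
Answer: -82081/684 ≈ -120.00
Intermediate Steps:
m(h) = 10*h (m(h) = h*10 = 10*h)
1/((31*(-1) - 14) - 639) - m(12) = 1/((31*(-1) - 14) - 639) - 10*12 = 1/((-31 - 14) - 639) - 1*120 = 1/(-45 - 639) - 120 = 1/(-684) - 120 = -1/684 - 120 = -82081/684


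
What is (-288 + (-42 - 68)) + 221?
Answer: -177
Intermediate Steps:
(-288 + (-42 - 68)) + 221 = (-288 - 110) + 221 = -398 + 221 = -177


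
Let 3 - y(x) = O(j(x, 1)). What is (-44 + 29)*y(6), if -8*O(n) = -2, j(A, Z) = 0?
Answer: -165/4 ≈ -41.250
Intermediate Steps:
O(n) = 1/4 (O(n) = -1/8*(-2) = 1/4)
y(x) = 11/4 (y(x) = 3 - 1*1/4 = 3 - 1/4 = 11/4)
(-44 + 29)*y(6) = (-44 + 29)*(11/4) = -15*11/4 = -165/4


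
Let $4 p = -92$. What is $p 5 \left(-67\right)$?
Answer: $7705$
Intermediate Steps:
$p = -23$ ($p = \frac{1}{4} \left(-92\right) = -23$)
$p 5 \left(-67\right) = \left(-23\right) 5 \left(-67\right) = \left(-115\right) \left(-67\right) = 7705$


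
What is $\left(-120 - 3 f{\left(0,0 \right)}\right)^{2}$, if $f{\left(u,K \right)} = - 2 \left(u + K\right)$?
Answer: $14400$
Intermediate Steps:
$f{\left(u,K \right)} = - 2 K - 2 u$ ($f{\left(u,K \right)} = - 2 \left(K + u\right) = - 2 K - 2 u$)
$\left(-120 - 3 f{\left(0,0 \right)}\right)^{2} = \left(-120 - 3 \left(\left(-2\right) 0 - 0\right)\right)^{2} = \left(-120 - 3 \left(0 + 0\right)\right)^{2} = \left(-120 - 0\right)^{2} = \left(-120 + 0\right)^{2} = \left(-120\right)^{2} = 14400$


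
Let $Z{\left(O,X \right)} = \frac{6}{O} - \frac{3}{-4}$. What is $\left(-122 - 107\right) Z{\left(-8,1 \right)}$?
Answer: $0$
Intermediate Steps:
$Z{\left(O,X \right)} = \frac{3}{4} + \frac{6}{O}$ ($Z{\left(O,X \right)} = \frac{6}{O} - - \frac{3}{4} = \frac{6}{O} + \frac{3}{4} = \frac{3}{4} + \frac{6}{O}$)
$\left(-122 - 107\right) Z{\left(-8,1 \right)} = \left(-122 - 107\right) \left(\frac{3}{4} + \frac{6}{-8}\right) = - 229 \left(\frac{3}{4} + 6 \left(- \frac{1}{8}\right)\right) = - 229 \left(\frac{3}{4} - \frac{3}{4}\right) = \left(-229\right) 0 = 0$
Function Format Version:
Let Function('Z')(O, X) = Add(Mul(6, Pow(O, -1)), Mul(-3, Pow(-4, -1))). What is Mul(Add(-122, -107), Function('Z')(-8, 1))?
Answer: 0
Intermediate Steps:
Function('Z')(O, X) = Add(Rational(3, 4), Mul(6, Pow(O, -1))) (Function('Z')(O, X) = Add(Mul(6, Pow(O, -1)), Mul(-3, Rational(-1, 4))) = Add(Mul(6, Pow(O, -1)), Rational(3, 4)) = Add(Rational(3, 4), Mul(6, Pow(O, -1))))
Mul(Add(-122, -107), Function('Z')(-8, 1)) = Mul(Add(-122, -107), Add(Rational(3, 4), Mul(6, Pow(-8, -1)))) = Mul(-229, Add(Rational(3, 4), Mul(6, Rational(-1, 8)))) = Mul(-229, Add(Rational(3, 4), Rational(-3, 4))) = Mul(-229, 0) = 0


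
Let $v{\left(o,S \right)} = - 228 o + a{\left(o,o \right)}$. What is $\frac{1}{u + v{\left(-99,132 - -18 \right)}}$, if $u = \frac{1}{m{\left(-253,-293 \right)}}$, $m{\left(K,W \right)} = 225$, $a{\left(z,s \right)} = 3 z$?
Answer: $\frac{225}{5011876} \approx 4.4893 \cdot 10^{-5}$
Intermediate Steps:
$v{\left(o,S \right)} = - 225 o$ ($v{\left(o,S \right)} = - 228 o + 3 o = - 225 o$)
$u = \frac{1}{225} \approx 0.0044444$
$\frac{1}{u + v{\left(-99,132 - -18 \right)}} = \frac{1}{\frac{1}{225} - -22275} = \frac{1}{\frac{1}{225} + 22275} = \frac{1}{\frac{5011876}{225}} = \frac{225}{5011876}$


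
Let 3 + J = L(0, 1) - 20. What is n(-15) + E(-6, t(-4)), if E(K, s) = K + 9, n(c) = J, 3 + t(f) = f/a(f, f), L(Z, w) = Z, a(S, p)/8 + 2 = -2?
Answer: -20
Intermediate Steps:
a(S, p) = -32 (a(S, p) = -16 + 8*(-2) = -16 - 16 = -32)
J = -23 (J = -3 + (0 - 20) = -3 - 20 = -23)
t(f) = -3 - f/32 (t(f) = -3 + f/(-32) = -3 + f*(-1/32) = -3 - f/32)
n(c) = -23
E(K, s) = 9 + K
n(-15) + E(-6, t(-4)) = -23 + (9 - 6) = -23 + 3 = -20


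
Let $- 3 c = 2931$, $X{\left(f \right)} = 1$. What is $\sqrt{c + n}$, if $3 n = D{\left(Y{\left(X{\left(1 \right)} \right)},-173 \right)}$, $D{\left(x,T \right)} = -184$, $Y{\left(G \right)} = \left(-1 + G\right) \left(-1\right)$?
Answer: $\frac{i \sqrt{9345}}{3} \approx 32.223 i$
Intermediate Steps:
$Y{\left(G \right)} = 1 - G$
$c = -977$ ($c = \left(- \frac{1}{3}\right) 2931 = -977$)
$n = - \frac{184}{3}$ ($n = \frac{1}{3} \left(-184\right) = - \frac{184}{3} \approx -61.333$)
$\sqrt{c + n} = \sqrt{-977 - \frac{184}{3}} = \sqrt{- \frac{3115}{3}} = \frac{i \sqrt{9345}}{3}$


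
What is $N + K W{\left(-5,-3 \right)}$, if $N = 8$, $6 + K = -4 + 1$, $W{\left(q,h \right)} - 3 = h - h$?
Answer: $-19$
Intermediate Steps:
$W{\left(q,h \right)} = 3$ ($W{\left(q,h \right)} = 3 + \left(h - h\right) = 3 + 0 = 3$)
$K = -9$ ($K = -6 + \left(-4 + 1\right) = -6 - 3 = -9$)
$N + K W{\left(-5,-3 \right)} = 8 - 27 = -19$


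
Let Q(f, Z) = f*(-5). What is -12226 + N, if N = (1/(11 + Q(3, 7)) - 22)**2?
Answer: -187695/16 ≈ -11731.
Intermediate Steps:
Q(f, Z) = -5*f
N = 7921/16 (N = (1/(11 - 5*3) - 22)**2 = (1/(11 - 15) - 22)**2 = (1/(-4) - 22)**2 = (-1/4 - 22)**2 = (-89/4)**2 = 7921/16 ≈ 495.06)
-12226 + N = -12226 + 7921/16 = -187695/16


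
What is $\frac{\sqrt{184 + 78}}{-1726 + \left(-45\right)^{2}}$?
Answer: $\frac{\sqrt{262}}{299} \approx 0.054135$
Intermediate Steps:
$\frac{\sqrt{184 + 78}}{-1726 + \left(-45\right)^{2}} = \frac{\sqrt{262}}{-1726 + 2025} = \frac{\sqrt{262}}{299}$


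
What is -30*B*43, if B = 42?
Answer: -54180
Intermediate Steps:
-30*B*43 = -30*42*43 = -1260*43 = -54180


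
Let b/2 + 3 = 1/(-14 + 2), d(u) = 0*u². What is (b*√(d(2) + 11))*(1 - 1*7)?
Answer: 37*√11 ≈ 122.72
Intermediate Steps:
d(u) = 0
b = -37/6 (b = -6 + 2/(-14 + 2) = -6 + 2/(-12) = -6 + 2*(-1/12) = -6 - ⅙ = -37/6 ≈ -6.1667)
(b*√(d(2) + 11))*(1 - 1*7) = (-37*√(0 + 11)/6)*(1 - 1*7) = (-37*√11/6)*(1 - 7) = -37*√11/6*(-6) = 37*√11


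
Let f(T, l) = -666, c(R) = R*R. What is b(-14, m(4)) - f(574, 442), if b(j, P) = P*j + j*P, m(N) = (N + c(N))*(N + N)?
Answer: -3814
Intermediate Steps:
c(R) = R**2
m(N) = 2*N*(N + N**2) (m(N) = (N + N**2)*(N + N) = (N + N**2)*(2*N) = 2*N*(N + N**2))
b(j, P) = 2*P*j (b(j, P) = P*j + P*j = 2*P*j)
b(-14, m(4)) - f(574, 442) = 2*(2*4**2*(1 + 4))*(-14) - 1*(-666) = 2*(2*16*5)*(-14) + 666 = 2*160*(-14) + 666 = -4480 + 666 = -3814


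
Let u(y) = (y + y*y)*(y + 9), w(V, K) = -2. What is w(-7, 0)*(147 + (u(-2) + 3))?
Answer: -328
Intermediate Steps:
u(y) = (9 + y)*(y + y**2) (u(y) = (y + y**2)*(9 + y) = (9 + y)*(y + y**2))
w(-7, 0)*(147 + (u(-2) + 3)) = -2*(147 + (-2*(9 + (-2)**2 + 10*(-2)) + 3)) = -2*(147 + (-2*(9 + 4 - 20) + 3)) = -2*(147 + (-2*(-7) + 3)) = -2*(147 + (14 + 3)) = -2*(147 + 17) = -2*164 = -328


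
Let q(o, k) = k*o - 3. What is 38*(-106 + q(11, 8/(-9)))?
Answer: -40622/9 ≈ -4513.6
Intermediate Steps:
q(o, k) = -3 + k*o
38*(-106 + q(11, 8/(-9))) = 38*(-106 + (-3 + (8/(-9))*11)) = 38*(-106 + (-3 + (8*(-⅑))*11)) = 38*(-106 + (-3 - 8/9*11)) = 38*(-106 + (-3 - 88/9)) = 38*(-106 - 115/9) = 38*(-1069/9) = -40622/9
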